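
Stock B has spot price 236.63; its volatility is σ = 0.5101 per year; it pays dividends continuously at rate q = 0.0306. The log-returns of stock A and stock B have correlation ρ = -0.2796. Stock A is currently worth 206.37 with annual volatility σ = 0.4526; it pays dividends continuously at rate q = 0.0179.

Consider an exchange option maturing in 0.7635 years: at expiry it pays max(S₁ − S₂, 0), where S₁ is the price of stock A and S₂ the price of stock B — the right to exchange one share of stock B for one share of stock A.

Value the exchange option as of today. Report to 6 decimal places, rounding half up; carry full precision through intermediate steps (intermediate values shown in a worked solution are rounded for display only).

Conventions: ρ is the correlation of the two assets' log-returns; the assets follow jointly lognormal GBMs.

exchange price = 44.500669

σ_eff = √(σ₁² + σ₂² − 2ρσ₁σ₂) = √(0.4526² + 0.5101² − 2·-0.2796·0.4526·0.5101) = 0.770813
d₁ = (ln(S₁/S₂) + (q₂ − q₁ + σ_eff²/2)T) / (σ_eff√T) = (ln(206.37/236.63) + (0.0306 − 0.0179 + 0.297076)·0.7635) / 0.673524 = 0.148008
d₂ = d₁ − σ_eff√T = 0.148008 − 0.673524 = -0.525516
N(d₁) = 0.558832,  N(d₂) = 0.299612
V = S₁·e^{−q₁T}·N(d₁) − S₂·e^{−q₂T}·N(d₂) = 113.760702 − 69.260033 = 44.500669
Key observation: pricing in stock B-units makes this a unit-strike call on the ratio S₁/S₂ — the risk-free rate cancels and cannot affect the value.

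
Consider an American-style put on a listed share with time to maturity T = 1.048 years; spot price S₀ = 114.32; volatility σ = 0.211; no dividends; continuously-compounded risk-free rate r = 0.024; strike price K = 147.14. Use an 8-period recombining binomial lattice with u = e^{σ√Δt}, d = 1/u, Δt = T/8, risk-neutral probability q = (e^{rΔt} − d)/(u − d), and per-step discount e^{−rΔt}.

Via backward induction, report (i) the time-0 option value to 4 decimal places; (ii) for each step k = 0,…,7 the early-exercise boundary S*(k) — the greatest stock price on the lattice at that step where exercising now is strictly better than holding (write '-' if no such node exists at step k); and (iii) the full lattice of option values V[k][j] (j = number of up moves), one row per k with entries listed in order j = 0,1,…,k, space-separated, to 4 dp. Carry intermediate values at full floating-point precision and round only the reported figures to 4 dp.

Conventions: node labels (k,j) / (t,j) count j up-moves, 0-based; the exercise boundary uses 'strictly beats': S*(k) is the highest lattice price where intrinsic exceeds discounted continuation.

Δt=0.13100, u=1.07936, d=0.92647, q=0.50151, disc=e^(-rΔt)=0.99686
k=8 terminal: V=max(K-S,0) → 85.0833 74.8427 62.9122 49.0129 32.8200 13.9549 0.0000 0.0000 0.0000
k=7: j=0 S=66.9816 intr=80.1584 cont=79.6966 V=80.1584[EX]; j=1 S=78.0349 intr=69.1051 cont=68.6433 V=69.1051[EX]; j=2 S=90.9122 intr=56.2278 cont=55.7659 V=56.2278[EX]; j=3 S=105.9145 intr=41.2255 cont=40.7636 V=41.2255[EX]; j=4 S=123.3925 intr=23.7475 cont=23.2856 V=23.7475[EX]; j=5 S=143.7548 intr=3.3852 cont=6.9345 V=6.9345[hold]; j=6 S=167.4772 intr=0.0000 cont=0.0000 V=0.0000[hold]; j=7 S=195.1143 intr=0.0000 cont=0.0000 V=0.0000[hold]  S*(7)=123.3925
k=6: j=0 S=72.2973 intr=74.8427 cont=74.3808 V=74.8427[EX]; j=1 S=84.2278 intr=62.9122 cont=62.4503 V=62.9122[EX]; j=2 S=98.1271 intr=49.0129 cont=48.5511 V=49.0129[EX]; j=3 S=114.3200 intr=32.8200 cont=32.3581 V=32.8200[EX]; j=4 S=133.1851 intr=13.9549 cont=15.2674 V=15.2674[hold]; j=5 S=155.1633 intr=0.0000 cont=3.4459 V=3.4459[hold]; j=6 S=180.7684 intr=0.0000 cont=0.0000 V=0.0000[hold]  S*(6)=114.3200
k=5: j=0 S=78.0349 intr=69.1051 cont=68.6433 V=69.1051[EX]; j=1 S=90.9122 intr=56.2278 cont=55.7659 V=56.2278[EX]; j=2 S=105.9145 intr=41.2255 cont=40.7636 V=41.2255[EX]; j=3 S=123.3925 intr=23.7475 cont=23.9418 V=23.9418[hold]; j=4 S=143.7548 intr=3.3852 cont=9.3095 V=9.3095[hold]; j=5 S=167.4772 intr=0.0000 cont=1.7123 V=1.7123[hold]  S*(5)=105.9145
k=4: j=0 S=84.2278 intr=62.9122 cont=62.4503 V=62.9122[EX]; j=1 S=98.1271 intr=49.0129 cont=48.5511 V=49.0129[EX]; j=2 S=114.3200 intr=32.8200 cont=32.4553 V=32.8200[EX]; j=3 S=133.1851 intr=13.9549 cont=16.5513 V=16.5513[hold]; j=4 S=155.1633 intr=0.0000 cont=5.4821 V=5.4821[hold]  S*(4)=114.3200
k=3: j=0 S=90.9122 intr=56.2278 cont=55.7659 V=56.2278[EX]; j=1 S=105.9145 intr=41.2255 cont=40.7636 V=41.2255[EX]; j=2 S=123.3925 intr=23.7475 cont=24.5836 V=24.5836[hold]; j=3 S=143.7548 intr=3.3852 cont=10.9655 V=10.9655[hold]  S*(3)=105.9145
k=2: j=0 S=98.1271 intr=49.0129 cont=48.5511 V=49.0129[EX]; j=1 S=114.3200 intr=32.8200 cont=32.7762 V=32.8200[EX]; j=2 S=133.1851 intr=13.9549 cont=17.6982 V=17.6982[hold]  S*(2)=114.3200
k=1: j=0 S=105.9145 intr=41.2255 cont=40.7636 V=41.2255[EX]; j=1 S=123.3925 intr=23.7475 cont=25.1570 V=25.1570[hold]  S*(1)=105.9145
k=0: j=0 S=114.3200 intr=32.8200 cont=33.0628 V=33.0628[hold]  S*(0)=-

price = 33.0628
boundary = - 105.9145 114.3200 105.9145 114.3200 105.9145 114.3200 123.3925
tree:
33.0628
41.2255 25.1570
49.0129 32.8200 17.6982
56.2278 41.2255 24.5836 10.9655
62.9122 49.0129 32.8200 16.5513 5.4821
69.1051 56.2278 41.2255 23.9418 9.3095 1.7123
74.8427 62.9122 49.0129 32.8200 15.2674 3.4459 0.0000
80.1584 69.1051 56.2278 41.2255 23.7475 6.9345 0.0000 0.0000
85.0833 74.8427 62.9122 49.0129 32.8200 13.9549 0.0000 0.0000 0.0000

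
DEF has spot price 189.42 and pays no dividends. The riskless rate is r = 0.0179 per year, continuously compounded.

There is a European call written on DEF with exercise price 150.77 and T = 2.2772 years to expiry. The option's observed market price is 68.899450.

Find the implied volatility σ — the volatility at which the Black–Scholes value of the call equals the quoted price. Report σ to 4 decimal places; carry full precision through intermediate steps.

sigma = 0.4370

At σ = 0.4370 the Black–Scholes value reproduces the quote:
σ√T = 0.437·√2.2772 = 0.659450
d₁ = (ln(S/K) + (r+σ²/2)T) / (σ√T) = (ln(189.42/150.77) + (0.0179+0.437²/2)·2.2772) / 0.659450 = (0.228211 + 0.258199) / 0.659450 = 0.737600
d₂ = d₁ − σ√T = 0.737600 − 0.659450 = 0.078150
e^{−rT} = 0.960058
N(d₁) = 0.769621,  N(d₂) = 0.531146
V = S·N(d₁) − K·e^{−rT}·N(d₂) = 145.781649 − 76.882200 = 68.899450 (the observed quote) — the price is monotone increasing in volatility, hence this σ is the only solution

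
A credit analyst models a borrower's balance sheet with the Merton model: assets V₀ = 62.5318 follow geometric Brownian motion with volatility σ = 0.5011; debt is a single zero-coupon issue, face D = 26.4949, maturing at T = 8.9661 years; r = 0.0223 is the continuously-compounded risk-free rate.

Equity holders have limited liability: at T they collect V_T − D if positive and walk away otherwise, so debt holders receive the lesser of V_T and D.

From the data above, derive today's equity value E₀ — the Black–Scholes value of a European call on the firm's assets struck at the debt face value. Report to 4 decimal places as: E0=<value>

Equity is a call on the firm's assets struck at D = 26.4949:
d₁ = [ln(V₀/D) + (r + σ²/2)T] / (σ√T)
   = [ln(62.5318/26.4949) + (0.0223 + 0.5·0.5011²)·8.9661] / (0.5011·√8.9661)
   = [0.858723 + 1.325643] / 1.500466 = 1.455792
d₂ = d₁ − σ√T = 1.455792 − 1.500466 = -0.044674
N(d₁) = 0.927275,  N(d₂) = 0.482183,  e^(−rT) = 0.818777
E₀ = V₀·N(d₁) − D·e^(−rT)·N(d₂)
   = 62.5318·0.927275 − 26.4949·0.818777·0.482183 = 47.523969

E0=47.5240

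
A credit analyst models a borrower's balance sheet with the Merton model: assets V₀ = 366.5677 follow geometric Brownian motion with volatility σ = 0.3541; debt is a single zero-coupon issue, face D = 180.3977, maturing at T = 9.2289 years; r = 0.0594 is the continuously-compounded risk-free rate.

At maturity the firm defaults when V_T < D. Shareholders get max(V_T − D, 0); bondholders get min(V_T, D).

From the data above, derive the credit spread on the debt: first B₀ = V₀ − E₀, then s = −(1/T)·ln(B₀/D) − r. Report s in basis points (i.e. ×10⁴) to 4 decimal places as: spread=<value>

With assets at 366.5677 and a single debt payment of 180.3977 at 9.2289 years:
d₁ = [ln(V₀/D) + (r + σ²/2)T] / (σ√T)
   = [ln(366.5677/180.3977) + (0.0594 + 0.5·0.3541²)·9.2289] / (0.3541·√9.2289)
   = [0.709019 + 1.126788] / 1.075724 = 1.706578
d₂ = d₁ − σ√T = 1.706578 − 1.075724 = 0.630854
N(d₁) = 0.956050,  N(d₂) = 0.735932,  e^(−rT) = 0.577991
E₀ = V₀·N(d₁) − D·e^(−rT)·N(d₂)
   = 366.5677·0.956050 − 180.3977·0.577991·0.735932 = 273.722593
B₀ = V₀ − E₀ = 366.5677 − 273.722593 = 92.845107
spread = −(1/T)·ln(B₀/D) − r = −(1/9.2289)·ln(92.845107/180.3977) − 0.0594 = 0.01257296
in basis points: 0.01257296 × 10⁴ = 125.7296 bp

spread=125.7296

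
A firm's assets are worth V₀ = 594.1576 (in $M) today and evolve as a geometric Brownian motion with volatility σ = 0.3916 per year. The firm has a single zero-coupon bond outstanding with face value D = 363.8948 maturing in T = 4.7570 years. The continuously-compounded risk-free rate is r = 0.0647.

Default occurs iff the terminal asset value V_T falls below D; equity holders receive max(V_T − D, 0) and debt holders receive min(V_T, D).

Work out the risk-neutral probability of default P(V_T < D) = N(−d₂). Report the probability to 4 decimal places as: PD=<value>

PD=0.3060

Apply the equity-as-call identities (strike 363.8948, horizon 4.7570 years):
d₁ = [ln(V₀/D) + (r + σ²/2)T] / (σ√T)
   = [ln(594.1576/363.8948) + (0.0647 + 0.5·0.3916²)·4.7570] / (0.3916·√4.7570)
   = [0.490280 + 0.672522] / 0.854101 = 1.361434
d₂ = d₁ − σ√T = 1.361434 − 0.854101 = 0.507333
risk-neutral PD = N(−d₂) = N(-0.507333) = 0.305961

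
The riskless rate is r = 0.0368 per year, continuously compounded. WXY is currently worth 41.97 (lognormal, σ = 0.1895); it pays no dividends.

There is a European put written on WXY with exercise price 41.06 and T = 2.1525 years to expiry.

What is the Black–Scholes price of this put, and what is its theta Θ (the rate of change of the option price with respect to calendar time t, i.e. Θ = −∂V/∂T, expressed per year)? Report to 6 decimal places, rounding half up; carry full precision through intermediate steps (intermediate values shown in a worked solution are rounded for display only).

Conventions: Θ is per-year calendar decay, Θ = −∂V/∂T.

price = 2.685400
Θ = -0.379090

σ√T = 0.1895·√2.1525 = 0.278023
d₁ = (ln(S/K) + (r+σ²/2)T) / (σ√T) = (ln(41.97/41.06) + (0.0368+0.1895²/2)·2.1525) / 0.278023 = (0.021921 + 0.117860) / 0.278023 = 0.502768
d₂ = d₁ − σ√T = 0.502768 − 0.278023 = 0.224745
e^{−rT} = 0.923844
N(−d₁) = 0.307564,  N(−d₂) = 0.411089
Put price V = K·e^{−rT}·N(−d₂) − S·N(−d₁) = 15.593849 − 12.908449 = 2.685400
φ(d₁) = (1/√(2π))·e^{−d₁²/2} = 0.351577
Θ = −S·φ(d₁)·σ/(2√T) + r·K·e^{−rT}·N(−d₂) = −0.952943 + 0.573854 = -0.379090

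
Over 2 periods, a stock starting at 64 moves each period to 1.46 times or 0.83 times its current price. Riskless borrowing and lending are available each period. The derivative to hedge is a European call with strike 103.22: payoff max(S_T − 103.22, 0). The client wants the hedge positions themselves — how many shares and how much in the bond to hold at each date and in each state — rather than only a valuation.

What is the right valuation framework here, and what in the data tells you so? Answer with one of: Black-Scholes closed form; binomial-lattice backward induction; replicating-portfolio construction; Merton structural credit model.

framework: replicating-portfolio construction

Key observation: what is demanded is not a single number but the (Δ, B) position at each node of the 1.46/0.83 tree starting at 64; constructing those positions is the replicating-portfolio method.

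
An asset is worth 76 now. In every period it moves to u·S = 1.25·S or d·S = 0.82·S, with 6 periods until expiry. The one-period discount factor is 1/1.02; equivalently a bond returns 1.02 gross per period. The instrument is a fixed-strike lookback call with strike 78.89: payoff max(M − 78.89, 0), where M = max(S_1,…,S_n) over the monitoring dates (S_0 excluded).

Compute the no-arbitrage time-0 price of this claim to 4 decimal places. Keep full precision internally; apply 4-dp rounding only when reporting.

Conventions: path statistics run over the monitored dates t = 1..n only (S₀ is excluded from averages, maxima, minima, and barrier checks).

price = 28.3855

With p* = (R−d)/(u−d) = 0.4651, sum probability × payoff across the paths and divide by R^6.
Enumerate all 2^6 = 64 price paths (U = up ×1.25, D = down ×0.82); each path with k up-moves has probability p*^k·(1−p*)^(6−k).
DDDDDD: M=62.3200, payoff=0.0000, prob=0.023418
UDDDDD: M=95.0000, payoff=16.1100, prob=0.020364
DUDDDD: M=77.9000, payoff=0.0000, prob=0.020364
UUDDDD: M=118.7500, payoff=39.8600, prob=0.017708
DDUDDD: M=63.8780, payoff=0.0000, prob=0.020364
UDUDDD: M=97.3750, payoff=18.4850, prob=0.017708
DUUDDD: M=97.3750, payoff=18.4850, prob=0.017708
UUUDDD: M=148.4375, payoff=69.5475, prob=0.015398
DDDUDD: M=62.3200, payoff=0.0000, prob=0.020364
UDDUDD: M=95.0000, payoff=16.1100, prob=0.017708
DUDUDD: M=79.8475, payoff=0.9575, prob=0.017708
UUDUDD: M=121.7188, payoff=42.8287, prob=0.015398
DDUUDD: M=79.8475, payoff=0.9575, prob=0.017708
UDUUDD: M=121.7188, payoff=42.8287, prob=0.015398
DUUUDD: M=121.7188, payoff=42.8287, prob=0.015398
UUUUDD: M=185.5469, payoff=106.6569, prob=0.013390
DDDDUD: M=62.3200, payoff=0.0000, prob=0.020364
UDDDUD: M=95.0000, payoff=16.1100, prob=0.017708
DUDDUD: M=77.9000, payoff=0.0000, prob=0.017708
UUDDUD: M=118.7500, payoff=39.8600, prob=0.015398
DDUDUD: M=65.4750, payoff=0.0000, prob=0.017708
UDUDUD: M=99.8094, payoff=20.9194, prob=0.015398
DUUDUD: M=99.8094, payoff=20.9194, prob=0.015398
UUUDUD: M=152.1484, payoff=73.2584, prob=0.013390
DDDUUD: M=65.4750, payoff=0.0000, prob=0.017708
UDDUUD: M=99.8094, payoff=20.9194, prob=0.015398
DUDUUD: M=99.8094, payoff=20.9194, prob=0.015398
UUDUUD: M=152.1484, payoff=73.2584, prob=0.013390
DDUUUD: M=99.8094, payoff=20.9194, prob=0.015398
UDUUUD: M=152.1484, payoff=73.2584, prob=0.013390
DUUUUD: M=152.1484, payoff=73.2584, prob=0.013390
UUUUUD: M=231.9336, payoff=153.0436, prob=0.011643
DDDDDU: M=62.3200, payoff=0.0000, prob=0.020364
UDDDDU: M=95.0000, payoff=16.1100, prob=0.017708
DUDDDU: M=77.9000, payoff=0.0000, prob=0.017708
UUDDDU: M=118.7500, payoff=39.8600, prob=0.015398
DDUDDU: M=63.8780, payoff=0.0000, prob=0.017708
UDUDDU: M=97.3750, payoff=18.4850, prob=0.015398
DUUDDU: M=97.3750, payoff=18.4850, prob=0.015398
UUUDDU: M=148.4375, payoff=69.5475, prob=0.013390
DDDUDU: M=62.3200, payoff=0.0000, prob=0.017708
UDDUDU: M=95.0000, payoff=16.1100, prob=0.015398
DUDUDU: M=81.8437, payoff=2.9537, prob=0.015398
UUDUDU: M=124.7617, payoff=45.8717, prob=0.013390
DDUUDU: M=81.8437, payoff=2.9537, prob=0.015398
UDUUDU: M=124.7617, payoff=45.8717, prob=0.013390
DUUUDU: M=124.7617, payoff=45.8717, prob=0.013390
UUUUDU: M=190.1855, payoff=111.2955, prob=0.011643
DDDDUU: M=62.3200, payoff=0.0000, prob=0.017708
UDDDUU: M=95.0000, payoff=16.1100, prob=0.015398
DUDDUU: M=81.8437, payoff=2.9537, prob=0.015398
UUDDUU: M=124.7617, payoff=45.8717, prob=0.013390
DDUDUU: M=81.8437, payoff=2.9537, prob=0.015398
UDUDUU: M=124.7617, payoff=45.8717, prob=0.013390
DUUDUU: M=124.7617, payoff=45.8717, prob=0.013390
UUUDUU: M=190.1855, payoff=111.2955, prob=0.011643
DDDUUU: M=81.8437, payoff=2.9537, prob=0.015398
UDDUUU: M=124.7617, payoff=45.8717, prob=0.013390
DUDUUU: M=124.7617, payoff=45.8717, prob=0.013390
UUDUUU: M=190.1855, payoff=111.2955, prob=0.011643
DDUUUU: M=124.7617, payoff=45.8717, prob=0.013390
UDUUUU: M=190.1855, payoff=111.2955, prob=0.011643
DUUUUU: M=190.1855, payoff=111.2955, prob=0.011643
UUUUUU: M=289.9170, payoff=211.0270, prob=0.010124
Price = Σ prob·payoff / R^6 = 31.966653 / 1.126162 = 28.3855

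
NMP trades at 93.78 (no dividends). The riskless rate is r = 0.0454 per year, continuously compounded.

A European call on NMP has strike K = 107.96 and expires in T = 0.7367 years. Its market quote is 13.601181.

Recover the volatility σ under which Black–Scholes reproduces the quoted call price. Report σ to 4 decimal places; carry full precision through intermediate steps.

At σ = 0.5487 the Black–Scholes value reproduces the quote:
σ√T = 0.5487·√0.7367 = 0.470956
d₁ = (ln(S/K) + (r+σ²/2)T) / (σ√T) = (ln(93.78/107.96) + (0.0454+0.5487²/2)·0.7367) / 0.470956 = (-0.140809 + 0.144346) / 0.470956 = 0.007510
d₂ = d₁ − σ√T = 0.007510 − 0.470956 = -0.463446
e^{−rT} = 0.967107
N(d₁) = 0.502996,  N(d₂) = 0.321522
V = S·N(d₁) − K·e^{−rT}·N(d₂) = 47.170958 − 33.569777 = 13.601181 (matching the quote); vega is positive throughout, so no other σ reproduces this price

sigma = 0.5487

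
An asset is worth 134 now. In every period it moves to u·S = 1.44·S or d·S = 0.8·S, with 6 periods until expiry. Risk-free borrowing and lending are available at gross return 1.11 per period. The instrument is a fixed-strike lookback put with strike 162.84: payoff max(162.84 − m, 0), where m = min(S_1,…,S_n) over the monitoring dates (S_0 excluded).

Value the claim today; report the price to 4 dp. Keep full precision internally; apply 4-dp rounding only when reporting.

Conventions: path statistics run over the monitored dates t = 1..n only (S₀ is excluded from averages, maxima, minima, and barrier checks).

price = 27.3933

No-arbitrage gives p* = (R−d)/(u−d) = 0.4844: enumerate every path, weight its payoff by its p*-probability, and discount by R^6.
Enumerate all 2^6 = 64 price paths (U = up ×1.44, D = down ×0.8); each path with k up-moves has probability p*^k·(1−p*)^(6−k).
DDDDDD: m=35.1273, payoff=127.7127, prob=0.018793
UDDDDD: m=63.2291, payoff=99.6109, prob=0.017654
DUDDDD: m=63.2291, payoff=99.6109, prob=0.017654
UUDDDD: m=113.8124, payoff=49.0276, prob=0.016584
DDUDDD: m=63.2291, payoff=99.6109, prob=0.017654
UDUDDD: m=113.8124, payoff=49.0276, prob=0.016584
DUUDDD: m=107.2000, payoff=55.6400, prob=0.016584
UUUDDD: m=192.9600, payoff=0.0000, prob=0.015579
DDDUDD: m=63.2291, payoff=99.6109, prob=0.017654
UDDUDD: m=113.8124, payoff=49.0276, prob=0.016584
DUDUDD: m=107.2000, payoff=55.6400, prob=0.016584
UUDUDD: m=192.9600, payoff=0.0000, prob=0.015579
DDUUDD: m=85.7600, payoff=77.0800, prob=0.016584
UDUUDD: m=154.3680, payoff=8.4720, prob=0.015579
DUUUDD: m=107.2000, payoff=55.6400, prob=0.015579
UUUUDD: m=192.9600, payoff=0.0000, prob=0.014635
DDDDUD: m=54.8864, payoff=107.9536, prob=0.017654
UDDDUD: m=98.7955, payoff=64.0445, prob=0.016584
DUDDUD: m=98.7955, payoff=64.0445, prob=0.016584
UUDDUD: m=177.8319, payoff=0.0000, prob=0.015579
DDUDUD: m=85.7600, payoff=77.0800, prob=0.016584
UDUDUD: m=154.3680, payoff=8.4720, prob=0.015579
DUUDUD: m=107.2000, payoff=55.6400, prob=0.015579
UUUDUD: m=192.9600, payoff=0.0000, prob=0.014635
DDDUUD: m=68.6080, payoff=94.2320, prob=0.016584
UDDUUD: m=123.4944, payoff=39.3456, prob=0.015579
DUDUUD: m=107.2000, payoff=55.6400, prob=0.015579
UUDUUD: m=192.9600, payoff=0.0000, prob=0.014635
DDUUUD: m=85.7600, payoff=77.0800, prob=0.015579
UDUUUD: m=154.3680, payoff=8.4720, prob=0.014635
DUUUUD: m=107.2000, payoff=55.6400, prob=0.014635
UUUUUD: m=192.9600, payoff=0.0000, prob=0.013748
DDDDDU: m=43.9091, payoff=118.9309, prob=0.017654
UDDDDU: m=79.0364, payoff=83.8036, prob=0.016584
DUDDDU: m=79.0364, payoff=83.8036, prob=0.016584
UUDDDU: m=142.2655, payoff=20.5745, prob=0.015579
DDUDDU: m=79.0364, payoff=83.8036, prob=0.016584
UDUDDU: m=142.2655, payoff=20.5745, prob=0.015579
DUUDDU: m=107.2000, payoff=55.6400, prob=0.015579
UUUDDU: m=192.9600, payoff=0.0000, prob=0.014635
DDDUDU: m=68.6080, payoff=94.2320, prob=0.016584
UDDUDU: m=123.4944, payoff=39.3456, prob=0.015579
DUDUDU: m=107.2000, payoff=55.6400, prob=0.015579
UUDUDU: m=192.9600, payoff=0.0000, prob=0.014635
DDUUDU: m=85.7600, payoff=77.0800, prob=0.015579
UDUUDU: m=154.3680, payoff=8.4720, prob=0.014635
DUUUDU: m=107.2000, payoff=55.6400, prob=0.014635
UUUUDU: m=192.9600, payoff=0.0000, prob=0.013748
DDDDUU: m=54.8864, payoff=107.9536, prob=0.016584
UDDDUU: m=98.7955, payoff=64.0445, prob=0.015579
DUDDUU: m=98.7955, payoff=64.0445, prob=0.015579
UUDDUU: m=177.8319, payoff=0.0000, prob=0.014635
DDUDUU: m=85.7600, payoff=77.0800, prob=0.015579
UDUDUU: m=154.3680, payoff=8.4720, prob=0.014635
DUUDUU: m=107.2000, payoff=55.6400, prob=0.014635
UUUDUU: m=192.9600, payoff=0.0000, prob=0.013748
DDDUUU: m=68.6080, payoff=94.2320, prob=0.015579
UDDUUU: m=123.4944, payoff=39.3456, prob=0.014635
DUDUUU: m=107.2000, payoff=55.6400, prob=0.014635
UUDUUU: m=192.9600, payoff=0.0000, prob=0.013748
DDUUUU: m=85.7600, payoff=77.0800, prob=0.014635
UDUUUU: m=154.3680, payoff=8.4720, prob=0.013748
DUUUUU: m=107.2000, payoff=55.6400, prob=0.013748
UUUUUU: m=192.9600, payoff=0.0000, prob=0.012915
Price = Σ prob·payoff / R^6 = 51.236764 / 1.870415 = 27.3933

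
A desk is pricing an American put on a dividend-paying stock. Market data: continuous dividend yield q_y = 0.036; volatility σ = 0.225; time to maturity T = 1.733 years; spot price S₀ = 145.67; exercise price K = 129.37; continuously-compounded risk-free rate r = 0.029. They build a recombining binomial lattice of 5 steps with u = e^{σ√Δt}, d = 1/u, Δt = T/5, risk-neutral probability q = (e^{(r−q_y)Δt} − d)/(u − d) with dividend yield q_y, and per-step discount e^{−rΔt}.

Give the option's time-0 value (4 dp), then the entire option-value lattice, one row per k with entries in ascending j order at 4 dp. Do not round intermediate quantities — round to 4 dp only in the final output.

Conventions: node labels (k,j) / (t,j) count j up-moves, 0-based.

price = 8.9256
tree:
8.9256
14.0030 3.1093
21.3920 5.5612 0.2741
31.4694 9.9293 0.5107 0.0000
43.6155 17.6951 0.9515 0.0000 0.0000
54.2546 31.4694 1.7726 0.0000 0.0000 0.0000

Δt=0.34660  u=1.14164  d=0.87593  q=0.45781  discount=0.99000
step 5 (expiry): payoffs max(K−S,0) = 54.2546 31.4694 1.7726 0.0000 0.0000 0.0000
k=4: (k=4,j=0): S=85.7545, K−S=43.6155, hold=43.3850 ⇒ V=43.6155 exercise | (k=4,j=1): S=111.7670, K−S=17.6030, hold=17.6951 ⇒ V=17.6951 continue | (k=4,j=2): S=145.6700, K−S=0.0000, hold=0.9515 ⇒ V=0.9515 continue | (k=4,j=3): S=189.8570, K−S=0.0000, hold=0.0000 ⇒ V=0.0000 continue | (k=4,j=4): S=247.4475, K−S=0.0000, hold=0.0000 ⇒ V=0.0000 continue
k=3: (k=3,j=0): S=97.9006, K−S=31.4694, hold=31.4313 ⇒ V=31.4694 exercise | (k=3,j=1): S=127.5974, K−S=1.7726, hold=9.9293 ⇒ V=9.9293 continue | (k=3,j=2): S=166.3023, K−S=0.0000, hold=0.5107 ⇒ V=0.5107 continue | (k=3,j=3): S=216.7479, K−S=0.0000, hold=0.0000 ⇒ V=0.0000 continue
k=2: (k=2,j=0): S=111.7670, K−S=17.6030, hold=21.3920 ⇒ V=21.3920 continue | (k=2,j=1): S=145.6700, K−S=0.0000, hold=5.5612 ⇒ V=5.5612 continue | (k=2,j=2): S=189.8570, K−S=0.0000, hold=0.2741 ⇒ V=0.2741 continue
k=1: (k=1,j=0): S=127.5974, K−S=1.7726, hold=14.0030 ⇒ V=14.0030 continue | (k=1,j=1): S=166.3023, K−S=0.0000, hold=3.1093 ⇒ V=3.1093 continue
k=0: (k=0,j=0): S=145.6700, K−S=0.0000, hold=8.9256 ⇒ V=8.9256 continue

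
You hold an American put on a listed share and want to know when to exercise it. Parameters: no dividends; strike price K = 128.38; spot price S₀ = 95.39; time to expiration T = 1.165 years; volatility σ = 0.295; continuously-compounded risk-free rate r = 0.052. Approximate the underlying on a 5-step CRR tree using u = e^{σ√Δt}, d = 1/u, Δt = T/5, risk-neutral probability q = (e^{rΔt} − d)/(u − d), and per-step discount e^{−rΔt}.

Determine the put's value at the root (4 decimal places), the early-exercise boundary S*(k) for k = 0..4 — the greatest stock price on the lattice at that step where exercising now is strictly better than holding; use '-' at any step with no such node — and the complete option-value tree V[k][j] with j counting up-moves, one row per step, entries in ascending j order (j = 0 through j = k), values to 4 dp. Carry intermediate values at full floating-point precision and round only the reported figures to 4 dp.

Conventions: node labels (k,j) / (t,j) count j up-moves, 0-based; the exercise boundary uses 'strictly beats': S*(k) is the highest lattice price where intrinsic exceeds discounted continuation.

Δt=0.23300, u=1.15303, d=0.86728, q=0.50712, disc=e^(-rΔt)=0.98796
k=5 terminal: V=max(K-S,0) → 81.5750 66.1533 45.6504 18.3921 0.0000 0.0000
k=4: j=0 S=53.9678 intr=74.4122 cont=72.8662 V=74.4122[EX]; j=1 S=71.7495 intr=56.6305 cont=55.0845 V=56.6305[EX]; j=2 S=95.3900 intr=32.9900 cont=31.4439 V=32.9900[EX]; j=3 S=126.8198 intr=1.5602 cont=8.9560 V=8.9560[hold]; j=4 S=168.6053 intr=0.0000 cont=0.0000 V=0.0000[hold]  S*(4)=95.3900
k=3: j=0 S=62.2267 intr=66.1533 cont=64.6073 V=66.1533[EX]; j=1 S=82.7296 intr=45.6504 cont=44.1044 V=45.6504[EX]; j=2 S=109.9879 intr=18.3921 cont=20.5514 V=20.5514[hold]; j=3 S=146.2275 intr=0.0000 cont=4.3611 V=4.3611[hold]  S*(3)=82.7296
k=2: j=0 S=71.7495 intr=56.6305 cont=55.0845 V=56.6305[EX]; j=1 S=95.3900 intr=32.9900 cont=32.5258 V=32.9900[EX]; j=2 S=126.8198 intr=1.5602 cont=12.1923 V=12.1923[hold]  S*(2)=95.3900
k=1: j=0 S=82.7296 intr=45.6504 cont=44.1044 V=45.6504[EX]; j=1 S=109.9879 intr=18.3921 cont=22.1728 V=22.1728[hold]  S*(1)=82.7296
k=0: j=0 S=95.3900 intr=32.9900 cont=33.3381 V=33.3381[hold]  S*(0)=-

price = 33.3381
boundary = - 82.7296 95.3900 82.7296 95.3900
tree:
33.3381
45.6504 22.1728
56.6305 32.9900 12.1923
66.1533 45.6504 20.5514 4.3611
74.4122 56.6305 32.9900 8.9560 0.0000
81.5750 66.1533 45.6504 18.3921 0.0000 0.0000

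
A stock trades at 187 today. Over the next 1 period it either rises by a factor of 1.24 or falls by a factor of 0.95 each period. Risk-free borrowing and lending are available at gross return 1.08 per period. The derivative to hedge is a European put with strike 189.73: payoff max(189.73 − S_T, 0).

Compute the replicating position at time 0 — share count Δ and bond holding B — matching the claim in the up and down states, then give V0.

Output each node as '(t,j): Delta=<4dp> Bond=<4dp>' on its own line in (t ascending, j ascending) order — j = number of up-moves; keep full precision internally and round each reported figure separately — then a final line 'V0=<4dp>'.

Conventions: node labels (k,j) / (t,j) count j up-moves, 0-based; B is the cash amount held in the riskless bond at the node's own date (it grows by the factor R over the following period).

Arbitrage-free pricing uses the up-move probability p* = (R−d)/(u−d) = 0.4483, discounting each step at R = 1.08.
Expiry values: V(1,0)=12.0800, V(1,1)=0.0000
(0,0): S=187.0000. Δ = (V_up−V_dn)/(S_up−S_dn) = (0.0000−12.0800)/(231.8800−177.6500) = -0.2228. V = [p*·0.0000 + (1−p*)·12.0800]/1.08 = 6.1711. B = V − Δ·S = 47.8263.
Check: Δ(0,0)·S0 + B(0,0) = 6.1711 = V0.

(0,0): Delta=-0.2228 Bond=47.8263
V0=6.1711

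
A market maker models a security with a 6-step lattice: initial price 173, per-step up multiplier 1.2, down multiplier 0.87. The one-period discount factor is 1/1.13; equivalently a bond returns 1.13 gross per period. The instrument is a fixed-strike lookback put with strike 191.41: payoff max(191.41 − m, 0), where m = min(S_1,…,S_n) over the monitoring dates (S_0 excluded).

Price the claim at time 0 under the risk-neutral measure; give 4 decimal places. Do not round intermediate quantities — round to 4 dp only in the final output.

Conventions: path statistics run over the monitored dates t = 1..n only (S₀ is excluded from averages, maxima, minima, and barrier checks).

Set p* = 0.7879 (from d < R < u); the path-dependent value is the discounted p*-expectation over all price paths.
Enumerate all 2^6 = 64 price paths (U = up ×1.2, D = down ×0.87); each path with k up-moves has probability p*^k·(1−p*)^(6−k).
DDDDDD: m=75.0173, payoff=116.3927, prob=0.000091
UDDDDD: m=103.4722, payoff=87.9378, prob=0.000338
DUDDDD: m=103.4722, payoff=87.9378, prob=0.000338
UUDDDD: m=142.7203, payoff=48.6897, prob=0.001257
DDUDDD: m=103.4722, payoff=87.9378, prob=0.000338
UDUDDD: m=142.7203, payoff=48.6897, prob=0.001257
DUUDDD: m=142.7203, payoff=48.6897, prob=0.001257
UUUDDD: m=196.8555, payoff=0.0000, prob=0.004668
DDDUDD: m=103.4722, payoff=87.9378, prob=0.000338
UDDUDD: m=142.7203, payoff=48.6897, prob=0.001257
DUDUDD: m=142.7203, payoff=48.6897, prob=0.001257
UUDUDD: m=196.8555, payoff=0.0000, prob=0.004668
DDUUDD: m=130.9437, payoff=60.4663, prob=0.001257
UDUUDD: m=180.6120, payoff=10.7980, prob=0.004668
DUUUDD: m=150.5100, payoff=40.9000, prob=0.004668
UUUUDD: m=207.6000, payoff=0.0000, prob=0.017338
DDDDUD: m=99.1113, payoff=92.2987, prob=0.000338
UDDDUD: m=136.7052, payoff=54.7048, prob=0.001257
DUDDUD: m=136.7052, payoff=54.7048, prob=0.001257
UUDDUD: m=188.5589, payoff=2.8511, prob=0.004668
DDUDUD: m=130.9437, payoff=60.4663, prob=0.001257
UDUDUD: m=180.6120, payoff=10.7980, prob=0.004668
DUUDUD: m=150.5100, payoff=40.9000, prob=0.004668
UUUDUD: m=207.6000, payoff=0.0000, prob=0.017338
DDDUUD: m=113.9210, payoff=77.4890, prob=0.001257
UDDUUD: m=157.1324, payoff=34.2776, prob=0.004668
DUDUUD: m=150.5100, payoff=40.9000, prob=0.004668
UUDUUD: m=207.6000, payoff=0.0000, prob=0.017338
DDUUUD: m=130.9437, payoff=60.4663, prob=0.004668
UDUUUD: m=180.6120, payoff=10.7980, prob=0.017338
DUUUUD: m=150.5100, payoff=40.9000, prob=0.017338
UUUUUD: m=207.6000, payoff=0.0000, prob=0.064399
DDDDDU: m=86.2268, payoff=105.1832, prob=0.000338
UDDDDU: m=118.9335, payoff=72.4765, prob=0.001257
DUDDDU: m=118.9335, payoff=72.4765, prob=0.001257
UUDDDU: m=164.0463, payoff=27.3637, prob=0.004668
DDUDDU: m=118.9335, payoff=72.4765, prob=0.001257
UDUDDU: m=164.0463, payoff=27.3637, prob=0.004668
DUUDDU: m=150.5100, payoff=40.9000, prob=0.004668
UUUDDU: m=207.6000, payoff=0.0000, prob=0.017338
DDDUDU: m=113.9210, payoff=77.4890, prob=0.001257
UDDUDU: m=157.1324, payoff=34.2776, prob=0.004668
DUDUDU: m=150.5100, payoff=40.9000, prob=0.004668
UUDUDU: m=207.6000, payoff=0.0000, prob=0.017338
DDUUDU: m=130.9437, payoff=60.4663, prob=0.004668
UDUUDU: m=180.6120, payoff=10.7980, prob=0.017338
DUUUDU: m=150.5100, payoff=40.9000, prob=0.017338
UUUUDU: m=207.6000, payoff=0.0000, prob=0.064399
DDDDUU: m=99.1113, payoff=92.2987, prob=0.001257
UDDDUU: m=136.7052, payoff=54.7048, prob=0.004668
DUDDUU: m=136.7052, payoff=54.7048, prob=0.004668
UUDDUU: m=188.5589, payoff=2.8511, prob=0.017338
DDUDUU: m=130.9437, payoff=60.4663, prob=0.004668
UDUDUU: m=180.6120, payoff=10.7980, prob=0.017338
DUUDUU: m=150.5100, payoff=40.9000, prob=0.017338
UUUDUU: m=207.6000, payoff=0.0000, prob=0.064399
DDDUUU: m=113.9210, payoff=77.4890, prob=0.004668
UDDUUU: m=157.1324, payoff=34.2776, prob=0.017338
DUDUUU: m=150.5100, payoff=40.9000, prob=0.017338
UUDUUU: m=207.6000, payoff=0.0000, prob=0.064399
DDUUUU: m=130.9437, payoff=60.4663, prob=0.017338
UDUUUU: m=180.6120, payoff=10.7980, prob=0.064399
DUUUUU: m=150.5100, payoff=40.9000, prob=0.064399
UUUUUU: m=207.6000, payoff=0.0000, prob=0.239197
Price = Σ prob·payoff / R^6 = 13.158973 / 2.081952 = 6.3205

price = 6.3205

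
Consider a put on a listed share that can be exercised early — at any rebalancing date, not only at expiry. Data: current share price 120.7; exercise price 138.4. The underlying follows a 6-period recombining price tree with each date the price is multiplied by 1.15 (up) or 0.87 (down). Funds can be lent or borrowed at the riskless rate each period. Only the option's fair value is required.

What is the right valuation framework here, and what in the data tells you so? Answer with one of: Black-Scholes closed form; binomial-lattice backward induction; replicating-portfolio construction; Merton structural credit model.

framework: binomial-lattice backward induction

Key observation: early exercise of the strike-138.4 put must be checked at each of the 6 dates (spot 120.7), which forces a node-by-node comparison of intrinsic and continuation value backward from expiry.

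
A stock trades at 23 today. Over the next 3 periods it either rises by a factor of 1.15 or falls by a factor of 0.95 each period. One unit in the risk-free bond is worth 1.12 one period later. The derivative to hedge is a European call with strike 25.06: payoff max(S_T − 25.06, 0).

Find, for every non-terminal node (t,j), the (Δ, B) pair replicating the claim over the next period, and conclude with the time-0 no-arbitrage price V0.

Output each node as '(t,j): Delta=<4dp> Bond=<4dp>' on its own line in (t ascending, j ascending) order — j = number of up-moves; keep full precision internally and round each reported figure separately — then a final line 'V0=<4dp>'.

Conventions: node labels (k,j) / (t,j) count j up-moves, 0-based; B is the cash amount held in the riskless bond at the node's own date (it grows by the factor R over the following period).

(0,0): Delta=0.9313 Bond=-16.1951
(1,0): Delta=0.6663 Bond=-12.3488
(1,1): Delta=0.9699 Bond=-19.1602
(2,0): Delta=0.0000 Bond=0.0000
(2,1): Delta=0.7634 Bond=-16.2714
(2,2): Delta=1.0000 Bond=-22.3750
V0=5.2242

Risk-neutral probability p* = (R−d)/(u−d) = (1.12−0.95)/(1.15−0.95) = 0.8500.
At maturity the claim pays: V(3,0)=0.0000, V(3,1)=0.0000, V(3,2)=3.8366, V(3,3)=9.9201
  t=2,j=0: stock 20.7575 → up 23.8711 (V=0.0000), down 19.7196 (V=0.0000). Price 0.0000; hedge Δ=0.0000, bond B=0.0000.
  t=2,j=1: stock 25.1275 → up 28.8966 (V=3.8366), down 23.8711 (V=0.0000). Price 2.9117; hedge Δ=0.7634, bond B=-16.2714.
  t=2,j=2: stock 30.4175 → up 34.9801 (V=9.9201), down 28.8966 (V=3.8366). Price 8.0425; hedge Δ=1.0000, bond B=-22.3750.
  t=1,j=0: stock 21.8500 → up 25.1275 (V=2.9117), down 20.7575 (V=0.0000). Price 2.2098; hedge Δ=0.6663, bond B=-12.3488.
  t=1,j=1: stock 26.4500 → up 30.4175 (V=8.0425), down 25.1275 (V=2.9117). Price 6.4936; hedge Δ=0.9699, bond B=-19.1602.
  t=0,j=0: stock 23.0000 → up 26.4500 (V=6.4936), down 21.8500 (V=2.2098). Price 5.2242; hedge Δ=0.9313, bond B=-16.1951.
Verification: the root portfolio costs Δ(0,0)·S0 + B(0,0) = 5.2242, matching V0.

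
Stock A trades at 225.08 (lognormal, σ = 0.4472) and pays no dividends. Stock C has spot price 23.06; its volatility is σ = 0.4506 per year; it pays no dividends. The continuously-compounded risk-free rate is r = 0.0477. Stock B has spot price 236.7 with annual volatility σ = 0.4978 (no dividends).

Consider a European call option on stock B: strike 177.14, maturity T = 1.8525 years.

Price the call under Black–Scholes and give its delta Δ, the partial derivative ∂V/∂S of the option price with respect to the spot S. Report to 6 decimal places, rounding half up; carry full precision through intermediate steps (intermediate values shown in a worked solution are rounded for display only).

price = 97.780109
Δ = 0.815138

σ√T = 0.4978·√1.8525 = 0.677539
d₁ = (ln(S/K) + (r+σ²/2)T) / (σ√T) = (ln(236.7/177.14) + (0.0477+0.4978²/2)·1.8525) / 0.677539 = (0.289853 + 0.317893) / 0.677539 = 0.896992
d₂ = d₁ − σ√T = 0.896992 − 0.677539 = 0.219453
e^{−rT} = 0.915427
N(d₁) = 0.815138,  N(d₂) = 0.586852
Call price V = S·N(d₁) − K·e^{−rT}·N(d₂) = 192.943259 − 95.163149 = 97.780109
Δ = N(d₁) = 0.815138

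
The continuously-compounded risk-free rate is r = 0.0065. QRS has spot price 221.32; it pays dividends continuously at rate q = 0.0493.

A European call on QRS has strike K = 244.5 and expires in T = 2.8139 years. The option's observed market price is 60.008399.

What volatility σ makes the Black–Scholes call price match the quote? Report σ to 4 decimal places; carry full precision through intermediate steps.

At σ = 0.5884 the Black–Scholes value reproduces the quote:
σ√T = 0.5884·√2.8139 = 0.987022
d₁ = (ln(S/K) + (r−q+σ²/2)T) / (σ√T) = (ln(221.32/244.5) + (0.0065−0.0493+0.5884²/2)·2.8139) / 0.987022 = (-0.099606 + 0.366672) / 0.987022 = 0.270577
d₂ = d₁ − σ√T = 0.270577 − 0.987022 = -0.716445
e^{−rT} = 0.981876
e^{−qT} = 0.870467
N(d₁) = 0.606642,  N(d₂) = 0.236858
V = S·e^{−qT}·N(d₁) − K·e^{−rT}·N(d₂) = 116.870659 − 56.862260 = 60.008399 (equal to the quote); since ∂V/∂σ > 0 for all σ, the implied volatility is unique

sigma = 0.5884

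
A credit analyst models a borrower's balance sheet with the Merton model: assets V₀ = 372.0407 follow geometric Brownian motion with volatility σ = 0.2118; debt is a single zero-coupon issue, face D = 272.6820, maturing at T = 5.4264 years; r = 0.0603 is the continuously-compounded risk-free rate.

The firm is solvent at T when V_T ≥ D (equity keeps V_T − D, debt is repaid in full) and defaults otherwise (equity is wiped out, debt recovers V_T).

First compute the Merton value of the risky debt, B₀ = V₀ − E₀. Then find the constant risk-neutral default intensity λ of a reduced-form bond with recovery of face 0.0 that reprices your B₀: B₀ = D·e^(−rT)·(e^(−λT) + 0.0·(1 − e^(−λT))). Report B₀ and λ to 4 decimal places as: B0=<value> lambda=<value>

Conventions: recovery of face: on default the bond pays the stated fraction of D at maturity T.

B0=190.5463 lambda=0.0057

Work the structural quantities from V₀ = 372.0407 against face 272.6820:
d₁ = [ln(V₀/D) + (r + σ²/2)T] / (σ√T)
   = [ln(372.0407/272.6820) + (0.0603 + 0.5·0.2118²)·5.4264] / (0.2118·√5.4264)
   = [0.310697 + 0.448924] / 0.493380 = 1.539626
d₂ = d₁ − σ√T = 1.539626 − 0.493380 = 1.046245
N(d₁) = 0.938174,  N(d₂) = 0.852276,  e^(−rT) = 0.720931
E₀ = V₀·N(d₁) − D·e^(−rT)·N(d₂)
   = 372.0407·0.938174 − 272.6820·0.720931·0.852276 = 181.494375
B₀ = V₀ − E₀ = 372.0407 − 181.494375 = 190.546325
e^(−λT) = (B₀·e^(rT)/D − 0)/(1 − 0) = (190.5463·1.387095/272.6820 − 0)/1 = 0.96928252
λ = −ln(0.96928252)/5.4264 = 0.005750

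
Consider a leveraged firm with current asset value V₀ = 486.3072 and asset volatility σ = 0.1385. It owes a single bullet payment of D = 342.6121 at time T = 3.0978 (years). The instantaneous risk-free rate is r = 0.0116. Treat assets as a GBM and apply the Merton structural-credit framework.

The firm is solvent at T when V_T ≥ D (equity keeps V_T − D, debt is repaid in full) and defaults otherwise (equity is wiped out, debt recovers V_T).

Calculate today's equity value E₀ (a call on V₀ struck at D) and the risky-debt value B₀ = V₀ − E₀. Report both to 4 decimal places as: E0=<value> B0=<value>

E0=158.1327 B0=328.1745

With assets at 486.3072 and a single debt payment of 342.6121 at 3.0978 years:
d₁ = [ln(V₀/D) + (r + σ²/2)T] / (σ√T)
   = [ln(486.3072/342.6121) + (0.0116 + 0.5·0.1385²)·3.0978] / (0.1385·√3.0978)
   = [0.350242 + 0.065646] / 0.243768 = 1.706080
d₂ = d₁ − σ√T = 1.706080 − 0.243768 = 1.462312
N(d₁) = 0.956003,  N(d₂) = 0.928172,  e^(−rT) = 0.964703
E₀ = V₀·N(d₁) − D·e^(−rT)·N(d₂)
   = 486.3072·0.956003 − 342.6121·0.964703·0.928172 = 158.132724
B₀ = V₀ − E₀ = 486.3072 − 158.132724 = 328.174476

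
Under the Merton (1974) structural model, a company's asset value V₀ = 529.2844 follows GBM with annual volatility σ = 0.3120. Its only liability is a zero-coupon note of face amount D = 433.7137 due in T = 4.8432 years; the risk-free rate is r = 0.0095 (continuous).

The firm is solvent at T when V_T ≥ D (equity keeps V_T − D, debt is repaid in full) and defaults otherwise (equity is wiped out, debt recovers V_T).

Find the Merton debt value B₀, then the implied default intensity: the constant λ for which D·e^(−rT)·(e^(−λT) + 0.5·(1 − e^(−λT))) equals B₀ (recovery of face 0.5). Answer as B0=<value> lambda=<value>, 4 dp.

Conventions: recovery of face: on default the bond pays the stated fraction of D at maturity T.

Equity is a call on the firm's assets struck at D = 433.7137:
d₁ = [ln(V₀/D) + (r + σ²/2)T] / (σ√T)
   = [ln(529.2844/433.7137) + (0.0095 + 0.5·0.3120²)·4.8432] / (0.3120·√4.8432)
   = [0.199141 + 0.281739] / 0.686627 = 0.700351
d₂ = d₁ − σ√T = 0.700351 − 0.686627 = 0.013724
N(d₁) = 0.758146,  N(d₂) = 0.505475,  e^(−rT) = 0.955032
E₀ = V₀·N(d₁) − D·e^(−rT)·N(d₂)
   = 529.2844·0.758146 − 433.7137·0.955032·0.505475 = 191.901792
B₀ = V₀ − E₀ = 529.2844 − 191.901792 = 337.382608
e^(−λT) = (B₀·e^(rT)/D − 0.5)/(1 − 0.5) = (337.3826·1.047085/433.7137 − 0.5)/0.5 = 0.62903944
λ = −ln(0.62903944)/4.8432 = 0.095714

B0=337.3826 lambda=0.0957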